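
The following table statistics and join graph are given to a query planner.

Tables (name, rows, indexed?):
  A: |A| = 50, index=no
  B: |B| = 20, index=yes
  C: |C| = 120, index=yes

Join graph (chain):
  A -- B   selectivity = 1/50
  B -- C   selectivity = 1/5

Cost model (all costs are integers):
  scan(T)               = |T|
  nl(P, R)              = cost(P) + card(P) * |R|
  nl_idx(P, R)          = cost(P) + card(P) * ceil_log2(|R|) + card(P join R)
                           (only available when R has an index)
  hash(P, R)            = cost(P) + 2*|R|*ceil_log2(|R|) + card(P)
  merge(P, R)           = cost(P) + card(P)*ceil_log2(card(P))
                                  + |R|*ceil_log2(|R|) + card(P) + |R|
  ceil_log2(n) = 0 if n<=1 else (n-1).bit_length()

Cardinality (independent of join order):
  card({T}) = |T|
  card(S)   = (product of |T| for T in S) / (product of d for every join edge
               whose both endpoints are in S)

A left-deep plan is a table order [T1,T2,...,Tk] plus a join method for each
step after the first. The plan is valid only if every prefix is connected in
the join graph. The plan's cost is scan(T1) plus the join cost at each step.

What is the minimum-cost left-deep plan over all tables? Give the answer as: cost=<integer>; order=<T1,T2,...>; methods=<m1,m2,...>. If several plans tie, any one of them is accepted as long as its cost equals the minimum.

Selinger DP (subsets sized 1..n):
  {A}: scan cost=50, card=50
  {B}: scan cost=20, card=20
  {C}: scan cost=120, card=120
  {AB}: card=20; try (B,hash)→300, (B,nl_idx)→320, (A,merge)→490, (B,merge)→520, (A,hash)→640, (A,nl)→1020 …(+1); best=300 via (B,hash)
  {BC}: card=480; try (B,hash)→440, (C,nl_idx)→640, (C,merge)→1100, (B,merge)→1200, (B,nl_idx)→1200, (C,hash)→1720 …(+2); best=440 via (B,hash)
  {ABC}: card=480; try (C,nl_idx)→920, (C,merge)→1380, (A,hash)→1520, (C,hash)→2000, (C,nl)→2700, (A,merge)→5590 …(+1); best=920 via (C,nl_idx)

cost=920; order=A,B,C; methods=hash,nl_idx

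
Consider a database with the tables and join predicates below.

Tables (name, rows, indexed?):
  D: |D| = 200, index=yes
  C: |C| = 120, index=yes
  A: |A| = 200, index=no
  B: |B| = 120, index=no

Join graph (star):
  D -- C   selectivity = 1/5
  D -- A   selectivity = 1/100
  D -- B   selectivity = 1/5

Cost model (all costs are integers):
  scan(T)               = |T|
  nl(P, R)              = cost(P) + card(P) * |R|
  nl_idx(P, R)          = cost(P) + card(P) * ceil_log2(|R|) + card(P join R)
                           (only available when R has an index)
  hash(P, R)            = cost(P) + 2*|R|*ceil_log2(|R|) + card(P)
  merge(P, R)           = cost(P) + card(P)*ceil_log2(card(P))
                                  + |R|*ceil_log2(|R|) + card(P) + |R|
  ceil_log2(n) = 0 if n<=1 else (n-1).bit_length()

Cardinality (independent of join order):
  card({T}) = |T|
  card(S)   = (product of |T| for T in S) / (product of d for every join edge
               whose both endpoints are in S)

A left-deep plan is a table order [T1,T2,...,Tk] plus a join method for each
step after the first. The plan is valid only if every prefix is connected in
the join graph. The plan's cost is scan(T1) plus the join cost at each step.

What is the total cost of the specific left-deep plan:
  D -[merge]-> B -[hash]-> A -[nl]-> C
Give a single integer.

step 1: scan D: cost=200, card=200
step 2: join B via merge
    card(P join B) = 200*120/(5) = 4800
    cost = 200 + 200*8 + 120*7 + 200 + 120 = 2960
step 3: join A via hash
    card(P join A) = 4800*200/(100) = 9600
    cost = 2960 + 2*200*8 + 4800 = 10960
step 4: join C via nl
    card(P join C) = 9600*120/(5) = 230400
    cost = 10960 + 9600*120 = 1162960

1162960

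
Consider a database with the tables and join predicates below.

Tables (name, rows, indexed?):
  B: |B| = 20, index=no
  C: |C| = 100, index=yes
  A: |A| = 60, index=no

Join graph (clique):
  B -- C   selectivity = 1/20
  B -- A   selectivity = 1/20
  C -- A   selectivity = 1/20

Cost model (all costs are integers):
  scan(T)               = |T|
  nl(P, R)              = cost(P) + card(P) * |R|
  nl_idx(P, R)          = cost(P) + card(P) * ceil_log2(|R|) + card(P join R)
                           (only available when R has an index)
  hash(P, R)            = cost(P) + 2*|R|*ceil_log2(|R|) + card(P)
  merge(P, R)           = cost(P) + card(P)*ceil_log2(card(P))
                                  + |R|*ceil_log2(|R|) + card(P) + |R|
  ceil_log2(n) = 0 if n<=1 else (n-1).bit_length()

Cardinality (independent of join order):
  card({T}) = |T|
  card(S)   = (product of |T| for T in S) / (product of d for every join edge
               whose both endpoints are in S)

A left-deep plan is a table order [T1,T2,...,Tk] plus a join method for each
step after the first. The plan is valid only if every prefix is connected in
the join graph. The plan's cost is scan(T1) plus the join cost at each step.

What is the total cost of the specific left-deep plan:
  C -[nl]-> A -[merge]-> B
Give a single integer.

9220

step 1: scan C: cost=100, card=100
step 2: join A via nl
    card(P join A) = 100*60/(20) = 300
    cost = 100 + 100*60 = 6100
step 3: join B via merge
    card(P join B) = 300*20/(20*20) = 15
    cost = 6100 + 300*9 + 20*5 + 300 + 20 = 9220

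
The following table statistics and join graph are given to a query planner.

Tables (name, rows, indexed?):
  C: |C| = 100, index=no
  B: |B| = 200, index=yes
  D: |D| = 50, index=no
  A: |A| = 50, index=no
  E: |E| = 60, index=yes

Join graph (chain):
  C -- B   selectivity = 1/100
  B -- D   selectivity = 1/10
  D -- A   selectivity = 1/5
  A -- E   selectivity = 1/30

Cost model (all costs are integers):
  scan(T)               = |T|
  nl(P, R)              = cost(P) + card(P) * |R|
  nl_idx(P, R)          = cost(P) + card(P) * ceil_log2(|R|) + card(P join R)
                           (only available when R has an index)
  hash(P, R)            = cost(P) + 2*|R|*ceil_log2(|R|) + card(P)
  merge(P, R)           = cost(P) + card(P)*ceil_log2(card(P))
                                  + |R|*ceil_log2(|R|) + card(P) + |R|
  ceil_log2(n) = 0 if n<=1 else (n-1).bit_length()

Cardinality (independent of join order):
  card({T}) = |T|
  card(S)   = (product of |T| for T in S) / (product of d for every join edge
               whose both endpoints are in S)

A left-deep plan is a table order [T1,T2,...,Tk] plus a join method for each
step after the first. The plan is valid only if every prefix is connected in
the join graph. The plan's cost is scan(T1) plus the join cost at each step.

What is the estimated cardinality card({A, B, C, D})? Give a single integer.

10000

Tables in S: A(50), B(200), C(100), D(50)
Edges inside S: C-B(d=100), B-D(d=10), D-A(d=5)
numerator = 50 * 200 * 100 * 50 = 50000000
denominator = 100 * 10 * 5 = 5000
card(S) = 50000000 / 5000 = 10000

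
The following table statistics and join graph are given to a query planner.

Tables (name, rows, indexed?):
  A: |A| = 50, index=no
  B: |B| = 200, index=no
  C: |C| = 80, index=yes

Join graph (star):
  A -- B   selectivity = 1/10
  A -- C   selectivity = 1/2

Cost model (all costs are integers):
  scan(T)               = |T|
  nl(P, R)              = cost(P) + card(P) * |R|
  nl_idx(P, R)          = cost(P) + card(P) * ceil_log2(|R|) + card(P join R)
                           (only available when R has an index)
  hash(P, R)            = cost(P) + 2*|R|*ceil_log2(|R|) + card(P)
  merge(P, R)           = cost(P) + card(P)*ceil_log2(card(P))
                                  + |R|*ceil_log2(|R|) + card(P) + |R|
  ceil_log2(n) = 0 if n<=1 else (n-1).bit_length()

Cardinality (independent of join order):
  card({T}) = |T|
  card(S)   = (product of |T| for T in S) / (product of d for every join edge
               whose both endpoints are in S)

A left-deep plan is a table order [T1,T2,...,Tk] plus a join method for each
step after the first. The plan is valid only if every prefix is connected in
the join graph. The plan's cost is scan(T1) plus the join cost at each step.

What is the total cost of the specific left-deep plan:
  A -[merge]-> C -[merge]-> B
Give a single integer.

26840

step 1: scan A: cost=50, card=50
step 2: join C via merge
    card(P join C) = 50*80/(2) = 2000
    cost = 50 + 50*6 + 80*7 + 50 + 80 = 1040
step 3: join B via merge
    card(P join B) = 2000*200/(10) = 40000
    cost = 1040 + 2000*11 + 200*8 + 2000 + 200 = 26840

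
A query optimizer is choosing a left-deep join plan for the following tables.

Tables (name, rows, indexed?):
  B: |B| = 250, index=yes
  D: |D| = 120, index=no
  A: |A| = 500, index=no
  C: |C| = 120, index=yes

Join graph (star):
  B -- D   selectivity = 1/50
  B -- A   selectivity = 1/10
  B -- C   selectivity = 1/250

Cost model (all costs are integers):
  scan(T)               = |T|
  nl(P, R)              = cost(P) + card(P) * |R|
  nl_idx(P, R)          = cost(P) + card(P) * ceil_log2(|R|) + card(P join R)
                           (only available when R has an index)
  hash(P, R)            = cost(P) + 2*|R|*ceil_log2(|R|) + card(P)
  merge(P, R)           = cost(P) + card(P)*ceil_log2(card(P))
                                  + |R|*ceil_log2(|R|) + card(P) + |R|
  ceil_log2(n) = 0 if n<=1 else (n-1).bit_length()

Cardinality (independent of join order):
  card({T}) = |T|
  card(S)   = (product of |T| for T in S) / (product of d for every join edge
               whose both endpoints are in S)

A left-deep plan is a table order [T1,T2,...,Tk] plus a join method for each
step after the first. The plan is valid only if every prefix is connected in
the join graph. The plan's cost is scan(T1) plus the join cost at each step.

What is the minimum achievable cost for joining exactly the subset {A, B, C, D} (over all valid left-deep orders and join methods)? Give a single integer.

Selinger DP over subsets of {A,B,C,D}:
  {B}: scan cost=250, card=250
  {D}: scan cost=120, card=120
  {A}: scan cost=500, card=500
  {C}: scan cost=120, card=120
  {BD}: card=600; try (B,nl_idx)→1680, (D,hash)→2180, (B,merge)→3330, (D,merge)→3460, (B,hash)→4240, (B,nl)→30120 …(+1); best=1680 via (B,nl_idx)
  {AB}: card=12500; try (B,hash)→5000, (A,merge)→7500, (B,merge)→7750, (A,hash)→9500, (B,nl_idx)→17000, (A,nl)→125250 …(+1); best=5000 via (B,hash)
  {BC}: card=120; try (B,nl_idx)→1200, (C,nl_idx)→2120, (C,hash)→2180, (B,merge)→3330, (C,merge)→3460, (B,hash)→4240 …(+2); best=1200 via (B,nl_idx)
  {ABD}: card=30000; try (A,hash)→11280, (A,merge)→13280, (D,hash)→19180, (D,merge)→193460, (A,nl)→301680, (D,nl)→1505000; best=11280 via (A,hash)
  {BCD}: card=288; try (D,hash)→3000, (D,merge)→3120, (C,hash)→3960, (C,nl_idx)→6168, (C,merge)→9240, (D,nl)→15600 …(+1); best=3000 via (D,hash)
  {ABC}: card=6000; try (A,merge)→7160, (A,hash)→10320, (C,hash)→19180, (A,nl)→61200, (C,nl_idx)→98500, (C,merge)→193460 …(+1); best=7160 via (A,merge)
  {ABCD}: card=14400; try (A,merge)→10880, (A,hash)→12288, (D,hash)→14840, (C,hash)→42960, (D,merge)→92120, (A,nl)→147000 …(+4); best=10880 via (A,merge)

10880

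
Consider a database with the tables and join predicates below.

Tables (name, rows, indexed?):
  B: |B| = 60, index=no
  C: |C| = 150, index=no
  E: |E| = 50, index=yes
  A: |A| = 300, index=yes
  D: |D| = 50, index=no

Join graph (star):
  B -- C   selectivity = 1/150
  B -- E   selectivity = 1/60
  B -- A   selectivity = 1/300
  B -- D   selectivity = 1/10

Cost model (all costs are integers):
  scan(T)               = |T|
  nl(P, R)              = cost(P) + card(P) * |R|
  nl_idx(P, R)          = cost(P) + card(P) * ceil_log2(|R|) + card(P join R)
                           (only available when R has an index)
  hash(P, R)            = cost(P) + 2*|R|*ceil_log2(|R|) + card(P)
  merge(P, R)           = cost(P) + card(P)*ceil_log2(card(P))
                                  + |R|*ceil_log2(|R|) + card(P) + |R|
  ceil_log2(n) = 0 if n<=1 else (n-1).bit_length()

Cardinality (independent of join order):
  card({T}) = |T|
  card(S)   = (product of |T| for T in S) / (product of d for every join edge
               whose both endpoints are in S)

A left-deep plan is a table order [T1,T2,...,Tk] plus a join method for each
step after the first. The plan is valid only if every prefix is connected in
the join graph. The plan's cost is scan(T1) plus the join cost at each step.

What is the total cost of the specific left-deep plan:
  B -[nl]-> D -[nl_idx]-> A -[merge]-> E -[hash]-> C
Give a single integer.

step 1: scan B: cost=60, card=60
step 2: join D via nl
    card(P join D) = 60*50/(10) = 300
    cost = 60 + 60*50 = 3060
step 3: join A via nl_idx
    card(P join A) = 300*300/(300) = 300
    cost = 3060 + 300*9 + 300 = 6060
step 4: join E via merge
    card(P join E) = 300*50/(60) = 250
    cost = 6060 + 300*9 + 50*6 + 300 + 50 = 9410
step 5: join C via hash
    card(P join C) = 250*150/(150) = 250
    cost = 9410 + 2*150*8 + 250 = 12060

12060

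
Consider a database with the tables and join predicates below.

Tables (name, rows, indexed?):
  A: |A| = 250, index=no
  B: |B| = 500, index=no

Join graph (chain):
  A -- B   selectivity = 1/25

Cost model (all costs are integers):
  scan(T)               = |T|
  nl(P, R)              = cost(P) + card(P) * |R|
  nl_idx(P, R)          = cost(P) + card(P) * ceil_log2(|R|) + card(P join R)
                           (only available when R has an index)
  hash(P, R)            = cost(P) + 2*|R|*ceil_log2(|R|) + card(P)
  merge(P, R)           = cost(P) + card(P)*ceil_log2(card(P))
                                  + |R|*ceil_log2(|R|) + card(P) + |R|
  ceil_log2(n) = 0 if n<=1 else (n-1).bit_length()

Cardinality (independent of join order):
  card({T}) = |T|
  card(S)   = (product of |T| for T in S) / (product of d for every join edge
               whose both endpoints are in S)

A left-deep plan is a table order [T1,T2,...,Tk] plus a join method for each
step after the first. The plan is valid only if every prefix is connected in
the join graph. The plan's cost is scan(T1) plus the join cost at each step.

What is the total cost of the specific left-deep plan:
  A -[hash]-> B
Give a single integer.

9500

step 1: scan A: cost=250, card=250
step 2: join B via hash
    card(P join B) = 250*500/(25) = 5000
    cost = 250 + 2*500*9 + 250 = 9500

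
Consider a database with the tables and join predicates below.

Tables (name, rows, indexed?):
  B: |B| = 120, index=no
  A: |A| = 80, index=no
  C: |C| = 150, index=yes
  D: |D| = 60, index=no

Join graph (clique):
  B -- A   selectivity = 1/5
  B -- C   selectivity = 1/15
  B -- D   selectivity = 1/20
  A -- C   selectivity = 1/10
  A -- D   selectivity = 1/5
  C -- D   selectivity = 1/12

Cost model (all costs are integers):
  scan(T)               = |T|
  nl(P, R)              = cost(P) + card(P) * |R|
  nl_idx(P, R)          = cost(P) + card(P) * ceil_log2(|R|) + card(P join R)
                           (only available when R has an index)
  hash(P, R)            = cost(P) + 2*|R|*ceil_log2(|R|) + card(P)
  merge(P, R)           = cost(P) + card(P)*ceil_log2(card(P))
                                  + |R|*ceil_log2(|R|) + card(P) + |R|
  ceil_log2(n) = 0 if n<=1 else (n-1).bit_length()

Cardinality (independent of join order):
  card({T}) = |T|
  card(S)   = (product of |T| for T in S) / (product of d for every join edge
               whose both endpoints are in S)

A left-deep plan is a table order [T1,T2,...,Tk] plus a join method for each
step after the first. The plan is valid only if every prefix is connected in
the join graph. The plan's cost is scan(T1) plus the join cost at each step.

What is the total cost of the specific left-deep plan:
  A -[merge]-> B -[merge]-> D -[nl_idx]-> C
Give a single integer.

34452

step 1: scan A: cost=80, card=80
step 2: join B via merge
    card(P join B) = 80*120/(5) = 1920
    cost = 80 + 80*7 + 120*7 + 80 + 120 = 1680
step 3: join D via merge
    card(P join D) = 1920*60/(20*5) = 1152
    cost = 1680 + 1920*11 + 60*6 + 1920 + 60 = 25140
step 4: join C via nl_idx
    card(P join C) = 1152*150/(15*10*12) = 96
    cost = 25140 + 1152*8 + 96 = 34452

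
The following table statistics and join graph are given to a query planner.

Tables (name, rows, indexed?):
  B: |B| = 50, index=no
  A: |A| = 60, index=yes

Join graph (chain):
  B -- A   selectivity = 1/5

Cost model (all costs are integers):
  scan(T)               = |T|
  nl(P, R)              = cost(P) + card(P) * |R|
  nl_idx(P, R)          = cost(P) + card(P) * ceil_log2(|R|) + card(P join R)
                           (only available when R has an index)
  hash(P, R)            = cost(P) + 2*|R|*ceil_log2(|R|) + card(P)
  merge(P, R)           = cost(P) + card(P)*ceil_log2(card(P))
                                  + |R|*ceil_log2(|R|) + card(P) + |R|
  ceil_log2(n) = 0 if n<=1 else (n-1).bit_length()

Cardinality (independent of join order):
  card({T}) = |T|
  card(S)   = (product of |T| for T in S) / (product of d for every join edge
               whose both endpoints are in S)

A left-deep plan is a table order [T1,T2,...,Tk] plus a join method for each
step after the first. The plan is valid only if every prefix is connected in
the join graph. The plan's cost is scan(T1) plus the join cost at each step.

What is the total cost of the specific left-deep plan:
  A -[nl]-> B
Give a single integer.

3060

step 1: scan A: cost=60, card=60
step 2: join B via nl
    card(P join B) = 60*50/(5) = 600
    cost = 60 + 60*50 = 3060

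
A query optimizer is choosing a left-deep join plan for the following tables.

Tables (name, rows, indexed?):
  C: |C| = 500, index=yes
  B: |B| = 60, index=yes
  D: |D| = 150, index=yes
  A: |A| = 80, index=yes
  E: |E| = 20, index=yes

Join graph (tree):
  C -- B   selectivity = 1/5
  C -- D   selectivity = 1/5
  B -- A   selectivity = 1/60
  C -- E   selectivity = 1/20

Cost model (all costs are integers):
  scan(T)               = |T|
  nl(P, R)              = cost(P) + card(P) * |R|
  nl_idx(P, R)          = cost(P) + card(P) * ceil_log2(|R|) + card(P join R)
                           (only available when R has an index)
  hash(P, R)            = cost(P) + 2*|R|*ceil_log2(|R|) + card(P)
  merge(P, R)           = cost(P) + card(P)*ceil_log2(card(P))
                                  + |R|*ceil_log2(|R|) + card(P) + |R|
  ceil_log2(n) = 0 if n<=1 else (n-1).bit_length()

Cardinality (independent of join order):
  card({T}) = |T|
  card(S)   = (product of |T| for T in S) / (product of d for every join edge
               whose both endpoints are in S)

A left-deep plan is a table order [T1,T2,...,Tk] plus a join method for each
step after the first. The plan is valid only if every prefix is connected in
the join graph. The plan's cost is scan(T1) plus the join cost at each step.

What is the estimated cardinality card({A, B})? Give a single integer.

Tables in S: A(80), B(60)
Edges inside S: B-A(d=60)
numerator = 80 * 60 = 4800
denominator = 60 = 60
card(S) = 4800 / 60 = 80

80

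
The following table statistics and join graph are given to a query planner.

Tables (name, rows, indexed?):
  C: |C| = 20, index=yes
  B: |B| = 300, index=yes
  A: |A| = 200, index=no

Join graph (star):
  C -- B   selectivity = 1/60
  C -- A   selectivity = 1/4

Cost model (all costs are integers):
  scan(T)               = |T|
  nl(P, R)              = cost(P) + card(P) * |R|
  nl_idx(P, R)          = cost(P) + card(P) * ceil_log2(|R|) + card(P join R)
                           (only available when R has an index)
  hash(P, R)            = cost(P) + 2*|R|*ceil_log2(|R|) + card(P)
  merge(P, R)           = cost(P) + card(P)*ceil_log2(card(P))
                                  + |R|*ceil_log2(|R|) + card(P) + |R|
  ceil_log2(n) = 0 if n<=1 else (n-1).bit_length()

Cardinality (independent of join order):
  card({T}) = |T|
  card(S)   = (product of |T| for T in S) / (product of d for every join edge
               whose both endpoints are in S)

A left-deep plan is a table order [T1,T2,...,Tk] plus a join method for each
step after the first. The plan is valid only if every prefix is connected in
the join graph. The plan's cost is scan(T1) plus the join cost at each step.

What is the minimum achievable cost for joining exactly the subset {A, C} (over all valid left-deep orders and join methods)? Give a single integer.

Selinger DP over subsets of {A,C}:
  {C}: scan cost=20, card=20
  {A}: scan cost=200, card=200
  {AC}: card=1000; try (C,hash)→600, (A,merge)→1940, (C,merge)→2120, (C,nl_idx)→2200, (A,hash)→3240, (A,nl)→4020 …(+1); best=600 via (C,hash)

600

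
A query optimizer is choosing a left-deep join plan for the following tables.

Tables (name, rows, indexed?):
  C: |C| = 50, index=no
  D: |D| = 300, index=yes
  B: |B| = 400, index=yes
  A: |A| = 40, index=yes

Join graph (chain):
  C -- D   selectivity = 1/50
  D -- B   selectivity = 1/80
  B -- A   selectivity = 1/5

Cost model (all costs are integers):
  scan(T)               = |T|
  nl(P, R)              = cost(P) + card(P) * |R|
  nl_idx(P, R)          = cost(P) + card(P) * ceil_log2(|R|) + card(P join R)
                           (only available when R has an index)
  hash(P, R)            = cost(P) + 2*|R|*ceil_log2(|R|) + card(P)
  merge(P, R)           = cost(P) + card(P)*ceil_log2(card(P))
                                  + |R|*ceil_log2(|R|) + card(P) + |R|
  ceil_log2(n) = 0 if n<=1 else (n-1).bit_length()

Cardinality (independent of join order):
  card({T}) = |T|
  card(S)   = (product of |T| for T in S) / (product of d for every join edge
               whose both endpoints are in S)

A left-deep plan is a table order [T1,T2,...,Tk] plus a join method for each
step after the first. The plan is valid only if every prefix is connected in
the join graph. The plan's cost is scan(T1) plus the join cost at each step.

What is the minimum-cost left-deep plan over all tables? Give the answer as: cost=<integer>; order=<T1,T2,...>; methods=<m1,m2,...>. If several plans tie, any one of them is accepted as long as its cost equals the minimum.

Selinger DP (subsets sized 1..n):
  {C}: scan cost=50, card=50
  {D}: scan cost=300, card=300
  {B}: scan cost=400, card=400
  {A}: scan cost=40, card=40
  {CD}: card=300; try (D,nl_idx)→800, (C,hash)→1200, (D,merge)→3400, (C,merge)→3650, (D,hash)→5500, (D,nl)→15050 …(+1); best=800 via (D,nl_idx)
  {BD}: card=1500; try (B,nl_idx)→4500, (D,nl_idx)→5500, (D,hash)→6200, (B,merge)→7300, (D,merge)→7400, (B,hash)→7800 …(+2); best=4500 via (B,nl_idx)
  {AB}: card=3200; try (A,hash)→1280, (B,nl_idx)→3600, (B,merge)→4320, (A,merge)→4680, (A,nl_idx)→6000, (B,hash)→7280 …(+2); best=1280 via (A,hash)
  {BCD}: card=1500; try (B,nl_idx)→5000, (C,hash)→6600, (B,merge)→7800, (B,hash)→8300, (C,merge)→22850, (C,nl)→79500 …(+1); best=5000 via (B,nl_idx)
  {ABD}: card=12000; try (A,hash)→6480, (D,hash)→9880, (A,merge)→22780, (A,nl_idx)→25500, (D,nl_idx)→42080, (D,merge)→45880 …(+2); best=6480 via (A,hash)
  {ABCD}: card=12000; try (A,hash)→6980, (C,hash)→19080, (A,merge)→23280, (A,nl_idx)→26000, (A,nl)→65000, (C,merge)→186830 …(+1); best=6980 via (A,hash)

cost=6980; order=C,D,B,A; methods=nl_idx,nl_idx,hash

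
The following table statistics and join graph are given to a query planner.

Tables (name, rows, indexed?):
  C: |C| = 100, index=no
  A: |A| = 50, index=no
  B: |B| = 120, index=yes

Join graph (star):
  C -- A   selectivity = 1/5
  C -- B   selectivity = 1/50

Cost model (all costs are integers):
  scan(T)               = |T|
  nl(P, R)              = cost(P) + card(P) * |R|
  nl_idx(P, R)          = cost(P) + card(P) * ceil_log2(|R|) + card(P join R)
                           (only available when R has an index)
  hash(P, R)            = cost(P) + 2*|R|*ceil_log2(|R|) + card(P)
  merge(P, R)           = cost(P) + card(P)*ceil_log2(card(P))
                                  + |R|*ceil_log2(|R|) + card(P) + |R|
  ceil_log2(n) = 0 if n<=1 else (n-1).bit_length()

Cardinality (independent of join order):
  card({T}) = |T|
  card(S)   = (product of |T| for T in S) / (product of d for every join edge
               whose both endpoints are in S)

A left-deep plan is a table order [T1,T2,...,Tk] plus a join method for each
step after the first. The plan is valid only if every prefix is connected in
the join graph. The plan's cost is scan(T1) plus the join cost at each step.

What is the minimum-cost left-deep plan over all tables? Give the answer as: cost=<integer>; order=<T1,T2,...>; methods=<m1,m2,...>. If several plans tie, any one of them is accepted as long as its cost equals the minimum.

cost=1880; order=C,B,A; methods=nl_idx,hash

Selinger DP (subsets sized 1..n):
  {C}: scan cost=100, card=100
  {A}: scan cost=50, card=50
  {B}: scan cost=120, card=120
  {AC}: card=1000; try (A,hash)→800, (C,merge)→1200, (A,merge)→1250, (C,hash)→1500, (C,nl)→5050, (A,nl)→5100; best=800 via (A,hash)
  {BC}: card=240; try (B,nl_idx)→1040, (C,hash)→1640, (B,merge)→1860, (C,merge)→1880, (B,hash)→1880, (B,nl)→12100 …(+1); best=1040 via (B,nl_idx)
  {ABC}: card=2400; try (A,hash)→1880, (B,hash)→3480, (A,merge)→3550, (B,nl_idx)→10200, (B,merge)→12760, (A,nl)→13040 …(+1); best=1880 via (A,hash)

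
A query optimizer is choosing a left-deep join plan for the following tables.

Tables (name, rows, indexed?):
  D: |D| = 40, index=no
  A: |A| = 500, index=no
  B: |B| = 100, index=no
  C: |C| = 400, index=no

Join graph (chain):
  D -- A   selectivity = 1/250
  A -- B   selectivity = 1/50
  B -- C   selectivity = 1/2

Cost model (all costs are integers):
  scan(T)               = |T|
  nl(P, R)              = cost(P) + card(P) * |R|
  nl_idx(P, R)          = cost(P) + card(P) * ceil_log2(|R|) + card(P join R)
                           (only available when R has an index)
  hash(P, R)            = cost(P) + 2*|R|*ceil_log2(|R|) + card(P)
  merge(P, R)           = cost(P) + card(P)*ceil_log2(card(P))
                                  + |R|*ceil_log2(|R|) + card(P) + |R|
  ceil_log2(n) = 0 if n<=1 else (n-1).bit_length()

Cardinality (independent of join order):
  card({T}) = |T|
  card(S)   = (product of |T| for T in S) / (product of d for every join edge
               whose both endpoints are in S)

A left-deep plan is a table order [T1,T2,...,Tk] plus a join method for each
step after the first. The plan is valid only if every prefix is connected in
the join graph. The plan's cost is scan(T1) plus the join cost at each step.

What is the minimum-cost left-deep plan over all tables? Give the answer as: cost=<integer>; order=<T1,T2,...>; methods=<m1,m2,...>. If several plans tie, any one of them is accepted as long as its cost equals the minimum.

Selinger DP (subsets sized 1..n):
  {D}: scan cost=40, card=40
  {A}: scan cost=500, card=500
  {B}: scan cost=100, card=100
  {C}: scan cost=400, card=400
  {AD}: card=80; try (D,hash)→1480, (A,merge)→5320, (D,merge)→5780, (A,hash)→9080, (A,nl)→20040, (D,nl)→20500; best=1480 via (D,hash)
  {AB}: card=1000; try (B,hash)→2400, (A,merge)→5900, (B,merge)→6300, (A,hash)→9200, (A,nl)→50100, (B,nl)→50500; best=2400 via (B,hash)
  {BC}: card=20000; try (B,hash)→2200, (C,merge)→4900, (B,merge)→5200, (C,hash)→7400, (C,nl)→40100, (B,nl)→40400; best=2200 via (B,hash)
  {ABD}: card=160; try (B,merge)→2920, (B,hash)→2960, (D,hash)→3880, (B,nl)→9480, (D,merge)→13680, (D,nl)→42400; best=2920 via (B,merge)
  {ABC}: card=200000; try (C,hash)→10600, (C,merge)→17400, (A,hash)→31200, (A,merge)→327200, (C,nl)→402400, (A,nl)→10002200; best=10600 via (C,hash)
  {ABCD}: card=32000; try (C,merge)→8360, (C,hash)→10280, (C,nl)→66920, (D,hash)→211080, (D,merge)→3810880, (D,nl)→8010600; best=8360 via (C,merge)

cost=8360; order=A,D,B,C; methods=hash,merge,merge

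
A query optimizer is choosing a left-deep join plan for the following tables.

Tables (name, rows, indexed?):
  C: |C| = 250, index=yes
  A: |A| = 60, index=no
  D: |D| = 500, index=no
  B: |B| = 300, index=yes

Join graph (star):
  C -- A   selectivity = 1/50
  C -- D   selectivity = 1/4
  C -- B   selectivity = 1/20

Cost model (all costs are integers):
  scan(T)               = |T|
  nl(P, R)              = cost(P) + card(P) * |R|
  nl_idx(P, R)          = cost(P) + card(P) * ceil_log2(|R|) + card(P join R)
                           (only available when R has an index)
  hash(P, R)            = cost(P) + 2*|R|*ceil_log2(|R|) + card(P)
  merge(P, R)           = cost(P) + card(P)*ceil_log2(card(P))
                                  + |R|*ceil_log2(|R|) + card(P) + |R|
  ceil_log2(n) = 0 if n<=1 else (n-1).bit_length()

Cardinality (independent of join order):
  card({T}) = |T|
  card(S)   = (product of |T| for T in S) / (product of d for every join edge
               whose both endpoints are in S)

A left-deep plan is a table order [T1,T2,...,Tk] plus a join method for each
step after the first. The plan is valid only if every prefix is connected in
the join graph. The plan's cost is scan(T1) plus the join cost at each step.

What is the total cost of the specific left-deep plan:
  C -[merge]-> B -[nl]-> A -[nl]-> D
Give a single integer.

2480500

step 1: scan C: cost=250, card=250
step 2: join B via merge
    card(P join B) = 250*300/(20) = 3750
    cost = 250 + 250*8 + 300*9 + 250 + 300 = 5500
step 3: join A via nl
    card(P join A) = 3750*60/(50) = 4500
    cost = 5500 + 3750*60 = 230500
step 4: join D via nl
    card(P join D) = 4500*500/(4) = 562500
    cost = 230500 + 4500*500 = 2480500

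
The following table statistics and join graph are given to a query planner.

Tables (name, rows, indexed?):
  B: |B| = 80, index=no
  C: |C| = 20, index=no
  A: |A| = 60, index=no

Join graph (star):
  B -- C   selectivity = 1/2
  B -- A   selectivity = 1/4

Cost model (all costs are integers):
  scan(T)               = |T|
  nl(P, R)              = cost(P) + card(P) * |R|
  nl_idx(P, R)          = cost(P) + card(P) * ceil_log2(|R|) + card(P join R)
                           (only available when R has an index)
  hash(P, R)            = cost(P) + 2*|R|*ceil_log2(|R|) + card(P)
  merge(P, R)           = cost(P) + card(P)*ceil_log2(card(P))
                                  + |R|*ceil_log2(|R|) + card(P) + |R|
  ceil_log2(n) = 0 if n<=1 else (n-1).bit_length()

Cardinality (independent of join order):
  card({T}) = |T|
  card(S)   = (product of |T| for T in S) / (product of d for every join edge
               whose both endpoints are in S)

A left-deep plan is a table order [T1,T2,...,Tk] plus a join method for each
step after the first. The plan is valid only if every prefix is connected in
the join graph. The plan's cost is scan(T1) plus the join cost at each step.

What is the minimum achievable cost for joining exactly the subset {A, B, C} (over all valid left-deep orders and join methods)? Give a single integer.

1880

Selinger DP over subsets of {A,B,C}:
  {B}: scan cost=80, card=80
  {C}: scan cost=20, card=20
  {A}: scan cost=60, card=60
  {BC}: card=800; try (C,hash)→360, (B,merge)→780, (C,merge)→840, (B,hash)→1160, (B,nl)→1620, (C,nl)→1680; best=360 via (C,hash)
  {AB}: card=1200; try (A,hash)→880, (B,merge)→1120, (A,merge)→1140, (B,hash)→1240, (B,nl)→4860, (A,nl)→4880; best=880 via (A,hash)
  {ABC}: card=12000; try (A,hash)→1880, (C,hash)→2280, (A,merge)→9580, (C,merge)→15400, (C,nl)→24880, (A,nl)→48360; best=1880 via (A,hash)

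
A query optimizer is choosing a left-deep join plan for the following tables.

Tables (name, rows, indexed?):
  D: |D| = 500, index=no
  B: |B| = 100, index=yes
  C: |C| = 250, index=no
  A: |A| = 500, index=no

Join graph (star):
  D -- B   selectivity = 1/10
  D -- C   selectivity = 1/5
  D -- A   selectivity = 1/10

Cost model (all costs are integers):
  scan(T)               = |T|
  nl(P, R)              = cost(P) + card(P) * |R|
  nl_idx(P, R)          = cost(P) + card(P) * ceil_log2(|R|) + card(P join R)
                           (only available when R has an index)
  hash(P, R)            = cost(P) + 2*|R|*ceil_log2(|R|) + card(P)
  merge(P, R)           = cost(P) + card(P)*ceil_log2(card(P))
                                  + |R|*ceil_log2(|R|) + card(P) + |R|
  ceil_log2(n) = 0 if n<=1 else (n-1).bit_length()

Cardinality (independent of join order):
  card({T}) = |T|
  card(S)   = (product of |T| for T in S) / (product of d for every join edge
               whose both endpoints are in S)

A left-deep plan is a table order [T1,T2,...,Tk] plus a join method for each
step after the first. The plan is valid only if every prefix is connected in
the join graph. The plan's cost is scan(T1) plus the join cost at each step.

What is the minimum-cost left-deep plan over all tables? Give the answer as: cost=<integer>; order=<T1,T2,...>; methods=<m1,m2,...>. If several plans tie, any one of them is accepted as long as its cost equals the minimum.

cost=270400; order=D,B,A,C; methods=hash,hash,hash

Selinger DP (subsets sized 1..n):
  {D}: scan cost=500, card=500
  {B}: scan cost=100, card=100
  {C}: scan cost=250, card=250
  {A}: scan cost=500, card=500
  {BD}: card=5000; try (B,hash)→2400, (D,merge)→5900, (B,merge)→6300, (B,nl_idx)→9000, (D,hash)→9200, (D,nl)→50100 …(+1); best=2400 via (B,hash)
  {CD}: card=25000; try (C,hash)→5000, (D,merge)→7500, (C,merge)→7750, (D,hash)→9500, (D,nl)→125250, (C,nl)→125500; best=5000 via (C,hash)
  {AD}: card=25000; try (D,hash)→10000, (A,hash)→10000, (D,merge)→10500, (A,merge)→10500, (D,nl)→250500, (A,nl)→250500; best=10000 via (D,hash)
  {BCD}: card=250000; try (C,hash)→11400, (B,hash)→31400, (C,merge)→74650, (B,merge)→405800, (B,nl_idx)→430000, (C,nl)→1252400 …(+1); best=11400 via (C,hash)
  {ABD}: card=250000; try (A,hash)→16400, (B,hash)→36400, (A,merge)→77400, (B,merge)→410800, (B,nl_idx)→435000, (A,nl)→2502400 …(+1); best=16400 via (A,hash)
  {ACD}: card=1250000; try (C,hash)→39000, (A,hash)→39000, (A,merge)→410000, (C,merge)→412250, (C,nl)→6260000, (A,nl)→12505000; best=39000 via (C,hash)
  {ABCD}: card=12500000; try (C,hash)→270400, (A,hash)→270400, (B,hash)→1290400, (A,merge)→4766400, (C,merge)→4768650, (B,nl_idx)→21289000 …(+4); best=270400 via (C,hash)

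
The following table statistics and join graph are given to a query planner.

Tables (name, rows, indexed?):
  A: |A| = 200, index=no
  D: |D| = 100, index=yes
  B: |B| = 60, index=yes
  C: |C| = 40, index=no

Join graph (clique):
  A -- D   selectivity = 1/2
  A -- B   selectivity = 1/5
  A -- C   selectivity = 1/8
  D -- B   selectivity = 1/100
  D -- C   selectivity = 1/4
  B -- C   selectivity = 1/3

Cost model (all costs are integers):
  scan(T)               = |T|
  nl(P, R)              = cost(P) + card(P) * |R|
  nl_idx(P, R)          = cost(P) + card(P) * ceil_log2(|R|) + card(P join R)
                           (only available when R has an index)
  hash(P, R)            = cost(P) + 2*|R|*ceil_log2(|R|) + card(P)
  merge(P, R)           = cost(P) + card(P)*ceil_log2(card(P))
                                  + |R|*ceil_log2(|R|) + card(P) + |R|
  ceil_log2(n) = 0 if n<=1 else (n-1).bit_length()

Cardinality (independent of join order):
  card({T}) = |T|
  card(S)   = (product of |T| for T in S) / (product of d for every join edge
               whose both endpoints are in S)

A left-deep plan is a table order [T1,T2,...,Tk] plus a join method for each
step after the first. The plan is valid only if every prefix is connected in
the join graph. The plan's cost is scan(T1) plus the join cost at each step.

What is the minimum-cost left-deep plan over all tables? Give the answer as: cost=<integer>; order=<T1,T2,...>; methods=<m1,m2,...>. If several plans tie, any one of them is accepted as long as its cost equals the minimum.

Selinger DP (subsets sized 1..n):
  {A}: scan cost=200, card=200
  {D}: scan cost=100, card=100
  {B}: scan cost=60, card=60
  {C}: scan cost=40, card=40
  {AD}: card=10000; try (D,hash)→1800, (A,merge)→2700, (D,merge)→2800, (A,hash)→3400, (D,nl_idx)→11600, (A,nl)→20100 …(+1); best=1800 via (D,hash)
  {AB}: card=2400; try (B,hash)→1120, (A,merge)→2280, (B,merge)→2420, (A,hash)→3320, (B,nl_idx)→3800, (A,nl)→12060 …(+1); best=1120 via (B,hash)
  {AC}: card=1000; try (C,hash)→880, (A,merge)→2120, (C,merge)→2280, (A,hash)→3280, (A,nl)→8040, (C,nl)→8200; best=880 via (C,hash)
  {BD}: card=60; try (D,nl_idx)→540, (B,nl_idx)→760, (B,hash)→920, (D,merge)→1280, (B,merge)→1320, (D,hash)→1520 …(+2); best=540 via (D,nl_idx)
  {CD}: card=1000; try (C,hash)→680, (D,merge)→1120, (C,merge)→1180, (D,nl_idx)→1320, (D,hash)→1480, (D,nl)→4040 …(+1); best=680 via (C,hash)
  {BC}: card=800; try (C,hash)→600, (B,merge)→740, (C,merge)→760, (B,hash)→800, (B,nl_idx)→1080, (B,nl)→2440 …(+1); best=600 via (C,hash)
  {ABD}: card=1200; try (A,merge)→2760, (A,hash)→3800, (D,hash)→4920, (B,hash)→12520, (A,nl)→12540, (D,nl_idx)→19120 …(+5); best=2760 via (A,merge)
  {ACD}: card=12500; try (D,hash)→3280, (A,hash)→4880, (C,hash)→12280, (D,merge)→12680, (A,merge)→13480, (D,nl_idx)→20380 …(+4); best=3280 via (D,hash)
  {ABC}: card=4000; try (B,hash)→2600, (C,hash)→4000, (A,hash)→4600, (B,nl_idx)→10880, (A,merge)→11200, (B,merge)→12300 …(+4); best=2600 via (B,hash)
  {BCD}: card=200; try (C,hash)→1080, (C,merge)→1240, (B,hash)→2400, (D,hash)→2800, (C,nl)→2940, (D,nl_idx)→6400 …(+5); best=1080 via (C,hash)
  {ABCD}: card=500; try (C,hash)→4440, (A,hash)→4480, (A,merge)→4680, (D,hash)→8000, (B,hash)→16500, (C,merge)→17440 …(+8); best=4440 via (C,hash)

cost=4440; order=B,D,A,C; methods=nl_idx,merge,hash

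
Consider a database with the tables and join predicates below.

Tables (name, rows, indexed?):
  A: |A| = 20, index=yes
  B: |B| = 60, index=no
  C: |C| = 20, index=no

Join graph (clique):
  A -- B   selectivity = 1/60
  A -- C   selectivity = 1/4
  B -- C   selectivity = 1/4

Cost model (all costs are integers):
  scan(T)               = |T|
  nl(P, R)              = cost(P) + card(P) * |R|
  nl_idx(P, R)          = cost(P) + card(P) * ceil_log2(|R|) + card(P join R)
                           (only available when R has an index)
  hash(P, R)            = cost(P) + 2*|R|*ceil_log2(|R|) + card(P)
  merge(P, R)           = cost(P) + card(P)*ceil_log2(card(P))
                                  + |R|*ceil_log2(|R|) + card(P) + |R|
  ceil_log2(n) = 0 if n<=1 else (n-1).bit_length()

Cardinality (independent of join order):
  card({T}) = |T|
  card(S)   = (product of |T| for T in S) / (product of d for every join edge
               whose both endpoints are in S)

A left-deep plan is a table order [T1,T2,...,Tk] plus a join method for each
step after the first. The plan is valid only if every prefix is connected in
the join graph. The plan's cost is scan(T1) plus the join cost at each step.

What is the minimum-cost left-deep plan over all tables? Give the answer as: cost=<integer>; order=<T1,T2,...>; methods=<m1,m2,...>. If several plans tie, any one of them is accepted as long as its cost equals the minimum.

Selinger DP (subsets sized 1..n):
  {A}: scan cost=20, card=20
  {B}: scan cost=60, card=60
  {C}: scan cost=20, card=20
  {AB}: card=20; try (A,hash)→320, (A,nl_idx)→380, (B,merge)→560, (A,merge)→600, (B,hash)→760, (B,nl)→1220 …(+1); best=320 via (A,hash)
  {AC}: card=100; try (A,nl_idx)→220, (C,hash)→240, (A,hash)→240, (C,merge)→260, (A,merge)→260, (C,nl)→420 …(+1); best=220 via (A,nl_idx)
  {BC}: card=300; try (C,hash)→320, (B,merge)→560, (C,merge)→600, (B,hash)→760, (B,nl)→1220, (C,nl)→1260; best=320 via (C,hash)
  {ABC}: card=25; try (C,hash)→540, (C,merge)→560, (C,nl)→720, (A,hash)→820, (B,hash)→1040, (B,merge)→1440 …(+4); best=540 via (C,hash)

cost=540; order=B,A,C; methods=hash,hash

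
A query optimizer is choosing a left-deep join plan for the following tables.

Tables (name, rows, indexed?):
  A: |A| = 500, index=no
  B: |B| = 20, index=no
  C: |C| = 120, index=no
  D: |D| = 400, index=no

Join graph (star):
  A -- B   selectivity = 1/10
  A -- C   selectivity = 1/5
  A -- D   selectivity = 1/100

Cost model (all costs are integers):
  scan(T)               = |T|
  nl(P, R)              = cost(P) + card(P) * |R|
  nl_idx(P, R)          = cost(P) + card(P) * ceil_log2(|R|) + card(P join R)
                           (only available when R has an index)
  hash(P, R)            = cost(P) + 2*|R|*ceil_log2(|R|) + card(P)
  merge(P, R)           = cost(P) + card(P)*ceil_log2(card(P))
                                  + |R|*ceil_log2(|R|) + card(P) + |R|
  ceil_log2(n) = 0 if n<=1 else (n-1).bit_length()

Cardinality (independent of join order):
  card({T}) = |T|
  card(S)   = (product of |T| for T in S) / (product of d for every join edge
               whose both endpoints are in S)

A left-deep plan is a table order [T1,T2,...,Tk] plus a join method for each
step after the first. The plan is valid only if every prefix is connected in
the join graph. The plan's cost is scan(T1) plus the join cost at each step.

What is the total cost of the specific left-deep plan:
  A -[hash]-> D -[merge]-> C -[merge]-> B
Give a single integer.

step 1: scan A: cost=500, card=500
step 2: join D via hash
    card(P join D) = 500*400/(100) = 2000
    cost = 500 + 2*400*9 + 500 = 8200
step 3: join C via merge
    card(P join C) = 2000*120/(5) = 48000
    cost = 8200 + 2000*11 + 120*7 + 2000 + 120 = 33160
step 4: join B via merge
    card(P join B) = 48000*20/(10) = 96000
    cost = 33160 + 48000*16 + 20*5 + 48000 + 20 = 849280

849280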